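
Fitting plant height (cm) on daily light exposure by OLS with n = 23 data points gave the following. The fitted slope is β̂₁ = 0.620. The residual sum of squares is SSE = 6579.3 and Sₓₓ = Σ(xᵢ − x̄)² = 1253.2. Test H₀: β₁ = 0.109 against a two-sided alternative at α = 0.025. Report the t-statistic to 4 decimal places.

MSE = SSE/(n − 2) = 6579.3/21 = 313.3.
SE(β̂₁) = √(MSE/Sₓₓ) = √(313.3/1253.2) = 0.5.
t = (0.620 − 0.109) / 0.5 = 1.0220.
df = n − 2 = 21.
Two-sided p ≈ 0.3184, which is ≥ 0.025, so fail to reject H₀.
The data are consistent with a true slope of 0.109 cm per unit of daily light exposure.

t = 1.0220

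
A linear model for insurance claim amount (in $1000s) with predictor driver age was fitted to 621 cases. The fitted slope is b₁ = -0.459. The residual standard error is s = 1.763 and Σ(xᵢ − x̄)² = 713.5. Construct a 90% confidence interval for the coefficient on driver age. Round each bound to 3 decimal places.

(-0.568, -0.350)

SE(b₁) = s/√Sₓₓ = 1.763/√713.5 = 0.0660017.
df = n − 2 = 619.
t* = t_{0.05, 619} = 1.647319.
Margin = t* × SE = 1.647319 × 0.0660017 = 0.10873.
CI: -0.459 ± 0.10873 → (-0.568, -0.350).
With 90% confidence, each one-unit increase in driver age is associated with a change of between -0.568 and -0.350 $1000s in insurance claim amount.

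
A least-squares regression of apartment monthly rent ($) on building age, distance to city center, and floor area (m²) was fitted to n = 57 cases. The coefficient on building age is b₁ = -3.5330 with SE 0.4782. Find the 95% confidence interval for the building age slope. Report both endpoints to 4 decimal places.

(-4.4921, -2.5739)

df = n − k − 1 = 57 − 3 − 1 = 53.
t* = t_{0.025, 53} = 2.005746.
Margin = t* × SE = 2.005746 × 0.4782 = 0.959148.
CI: -3.5330 ± 0.959148 → (-4.4921, -2.5739).
With 95% confidence, each one-unit increase in building age is associated with a change of between -4.4921 and -2.5739 $ in apartment monthly rent, holding the other predictors fixed.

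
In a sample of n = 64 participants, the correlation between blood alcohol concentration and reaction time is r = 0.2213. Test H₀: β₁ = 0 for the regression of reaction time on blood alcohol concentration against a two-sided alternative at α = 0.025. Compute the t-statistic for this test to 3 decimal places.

t = 1.787

t = r·√(n − 2)/√(1 − r²) = 0.2213·√62/√0.951026 = 1.787.
df = n − 2 = 62.
Two-sided p ≈ 0.0789, which is ≥ 0.025, so fail to reject H₀.
The data do not give significant evidence of a linear association between blood alcohol concentration and reaction time.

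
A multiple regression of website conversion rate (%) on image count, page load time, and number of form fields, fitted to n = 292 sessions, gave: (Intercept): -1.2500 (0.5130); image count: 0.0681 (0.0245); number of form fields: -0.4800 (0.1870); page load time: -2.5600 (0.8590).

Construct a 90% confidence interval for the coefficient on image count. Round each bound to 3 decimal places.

Read off: b = 0.0681, SE = 0.0245 for image count.
df = n − k − 1 = 292 − 3 − 1 = 288.
t* = t_{0.05, 288} = 1.650162.
Margin = t* × SE = 1.650162 × 0.0245 = 0.04043.
CI: 0.0681 ± 0.04043 → (0.028, 0.109).

(0.028, 0.109)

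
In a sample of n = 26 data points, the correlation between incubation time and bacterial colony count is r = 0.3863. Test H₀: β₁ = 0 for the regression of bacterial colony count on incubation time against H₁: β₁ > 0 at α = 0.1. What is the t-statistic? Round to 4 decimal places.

t = 2.0517

t = r·√(n − 2)/√(1 − r²) = 0.3863·√24/√0.850772 = 2.0517.
df = n − 2 = 24.
One-sided p ≈ 0.0256, which is < 0.1, so reject H₀.
There is evidence of a linear association between incubation time and bacterial colony count.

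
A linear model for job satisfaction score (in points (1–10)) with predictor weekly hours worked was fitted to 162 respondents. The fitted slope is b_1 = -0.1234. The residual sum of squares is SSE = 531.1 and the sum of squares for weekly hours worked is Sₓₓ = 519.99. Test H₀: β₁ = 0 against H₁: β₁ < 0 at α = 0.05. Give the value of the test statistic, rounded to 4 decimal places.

t = -1.5445

MSE = SSE/(n − 2) = 531.1/160 = 3.31937.
SE(b_1) = √(MSE/Sₓₓ) = √(3.31937/519.99) = 0.079897.
t = -0.1234 / 0.079897 = -1.5445.
df = n − 2 = 160.
One-sided p ≈ 0.0622, which is ≥ 0.05, so fail to reject H₀.
The data do not give significant evidence that the true slope on weekly hours worked is negative.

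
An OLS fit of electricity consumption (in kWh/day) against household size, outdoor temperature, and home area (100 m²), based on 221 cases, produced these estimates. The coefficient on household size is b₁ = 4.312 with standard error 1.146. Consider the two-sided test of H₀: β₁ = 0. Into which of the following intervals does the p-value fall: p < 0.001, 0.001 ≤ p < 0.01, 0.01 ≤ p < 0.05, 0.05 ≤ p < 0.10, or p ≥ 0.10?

p < 0.001

t = 4.312 / 1.146 = 3.763.
df = n − k − 1 = 221 − 3 − 1 = 217.
Two-sided p = 2·P(T_{217} > |t|) ≈ 0.0002.
So p < 0.001.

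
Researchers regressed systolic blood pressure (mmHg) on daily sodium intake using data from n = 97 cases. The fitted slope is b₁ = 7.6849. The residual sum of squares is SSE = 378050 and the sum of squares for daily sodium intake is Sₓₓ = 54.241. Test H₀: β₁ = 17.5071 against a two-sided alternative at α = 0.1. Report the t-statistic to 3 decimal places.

t = -1.147

MSE = SSE/(n − 2) = 378050/95 = 3979.47.
SE(b₁) = √(MSE/Sₓₓ) = √(3979.47/54.241) = 8.56543.
t = (7.6849 − 17.5071) / 8.56543 = -1.147.
df = n − 2 = 95.
Two-sided p ≈ 0.2544, which is ≥ 0.1, so fail to reject H₀.
The data are consistent with a true slope of 17.5071 mmHg per unit of daily sodium intake.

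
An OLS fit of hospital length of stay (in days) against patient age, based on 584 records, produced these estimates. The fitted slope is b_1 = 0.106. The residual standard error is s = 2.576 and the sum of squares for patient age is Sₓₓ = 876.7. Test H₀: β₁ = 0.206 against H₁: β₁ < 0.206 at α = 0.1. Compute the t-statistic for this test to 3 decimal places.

SE(b_1) = s/√Sₓₓ = 2.576/√876.7 = 0.0870002.
t = (0.106 − 0.206) / 0.0870002 = -1.149.
df = n − 2 = 582.
One-sided p ≈ 0.1254, which is ≥ 0.1, so fail to reject H₀.
The data do not give significant evidence that the true slope on patient age is below 0.206 days per unit.

t = -1.149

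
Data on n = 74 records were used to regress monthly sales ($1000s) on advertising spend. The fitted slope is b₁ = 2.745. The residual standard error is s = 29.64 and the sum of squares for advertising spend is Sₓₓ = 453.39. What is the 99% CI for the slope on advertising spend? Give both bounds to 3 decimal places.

SE(b₁) = s/√Sₓₓ = 29.64/√453.39 = 1.39201.
df = n − 2 = 72.
t* = t_{0.005, 72} = 2.645852.
Margin = t* × SE = 2.645852 × 1.39201 = 3.68305.
CI: 2.745 ± 3.68305 → (-0.938, 6.428).
With 99% confidence, each one-unit increase in advertising spend is associated with a change of between -0.938 and 6.428 $1000s in monthly sales.

(-0.938, 6.428)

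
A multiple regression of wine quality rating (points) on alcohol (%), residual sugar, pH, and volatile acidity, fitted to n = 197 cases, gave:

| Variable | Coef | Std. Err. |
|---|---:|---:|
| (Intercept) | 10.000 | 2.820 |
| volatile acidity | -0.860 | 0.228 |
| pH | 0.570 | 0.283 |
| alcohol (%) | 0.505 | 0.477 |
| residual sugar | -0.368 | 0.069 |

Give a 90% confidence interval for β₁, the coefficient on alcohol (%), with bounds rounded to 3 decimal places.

Read off: b = 0.505, SE = 0.477 for alcohol (%).
df = n − k − 1 = 197 − 4 − 1 = 192.
t* = t_{0.05, 192} = 1.652829.
Margin = t* × SE = 1.652829 × 0.477 = 0.78840.
CI: 0.505 ± 0.78840 → (-0.283, 1.293).

(-0.283, 1.293)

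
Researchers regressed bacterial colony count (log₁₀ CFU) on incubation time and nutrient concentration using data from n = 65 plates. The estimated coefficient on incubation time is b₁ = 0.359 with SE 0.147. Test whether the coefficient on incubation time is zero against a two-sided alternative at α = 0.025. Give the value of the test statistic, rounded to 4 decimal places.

t = 2.4422

H₀: β₁ = 0 vs H₁: β₁ ≠ 0.
t = (b₁ − β₁⁰)/SE = 0.359 / 0.147 = 2.4422.
df = n − k − 1 = 65 − 2 − 1 = 62.
Two-sided p ≈ 0.0175, which is < 0.025, so reject H₀.
There is evidence that incubation time is associated with bacterial colony count, holding the other predictors fixed.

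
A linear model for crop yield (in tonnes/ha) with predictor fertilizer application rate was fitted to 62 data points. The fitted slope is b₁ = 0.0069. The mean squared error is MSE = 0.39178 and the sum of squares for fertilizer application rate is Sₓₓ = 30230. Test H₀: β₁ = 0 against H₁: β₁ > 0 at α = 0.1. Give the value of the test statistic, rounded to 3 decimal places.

SE(b₁) = √(MSE/Sₓₓ) = √(0.39178/30230) = 0.0036.
t = 0.0069 / 0.0036 = 1.917.
df = n − 2 = 60.
One-sided p ≈ 0.0300, which is < 0.1, so reject H₀.
There is evidence that the true slope on fertilizer application rate is positive.

t = 1.917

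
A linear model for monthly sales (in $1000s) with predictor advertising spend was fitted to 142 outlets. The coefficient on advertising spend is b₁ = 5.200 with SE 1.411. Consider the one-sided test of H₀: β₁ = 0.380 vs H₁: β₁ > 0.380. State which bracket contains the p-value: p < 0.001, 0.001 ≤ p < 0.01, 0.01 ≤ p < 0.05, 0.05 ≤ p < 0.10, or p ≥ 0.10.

p < 0.001

t = (5.200 − 0.380) / 1.411 = 3.416.
df = n − 2 = 142 − 2 = 140.
One-sided p = P(T_{140} > t) ≈ 0.0004.
So p < 0.001.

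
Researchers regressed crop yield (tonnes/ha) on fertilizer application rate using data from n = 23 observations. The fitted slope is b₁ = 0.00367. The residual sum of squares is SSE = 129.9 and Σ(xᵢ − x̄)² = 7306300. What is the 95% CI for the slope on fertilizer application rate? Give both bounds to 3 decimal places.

MSE = SSE/(n − 2) = 129.9/21 = 6.18571.
SE(b₁) = √(MSE/Sₓₓ) = √(6.18571/7306300) = 0.000920124.
df = n − 2 = 21.
t* = t_{0.025, 21} = 2.079614.
Margin = t* × SE = 2.079614 × 0.000920124 = 0.00191.
CI: 0.00367 ± 0.00191 → (0.002, 0.006).
With 95% confidence, each one-unit increase in fertilizer application rate is associated with a change of between 0.002 and 0.006 tonnes/ha in crop yield.

(0.002, 0.006)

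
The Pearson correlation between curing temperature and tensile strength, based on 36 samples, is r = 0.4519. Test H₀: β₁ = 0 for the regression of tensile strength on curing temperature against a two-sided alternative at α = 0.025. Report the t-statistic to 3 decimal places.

t = 2.954

t = r·√(n − 2)/√(1 − r²) = 0.4519·√34/√0.795786 = 2.954.
df = n − 2 = 34.
Two-sided p ≈ 0.0057, which is < 0.025, so reject H₀.
There is evidence of a linear association between curing temperature and tensile strength.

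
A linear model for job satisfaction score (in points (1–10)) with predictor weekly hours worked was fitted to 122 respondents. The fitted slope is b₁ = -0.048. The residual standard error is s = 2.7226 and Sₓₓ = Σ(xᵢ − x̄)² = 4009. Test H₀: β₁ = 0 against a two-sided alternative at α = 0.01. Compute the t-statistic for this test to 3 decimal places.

t = -1.116

SE(b₁) = s/√Sₓₓ = 2.7226/√4009 = 0.0429997.
t = -0.048 / 0.0429997 = -1.116.
df = n − 2 = 120.
Two-sided p ≈ 0.2665, which is ≥ 0.01, so fail to reject H₀.
The data do not give significant evidence of an association between weekly hours worked and job satisfaction score.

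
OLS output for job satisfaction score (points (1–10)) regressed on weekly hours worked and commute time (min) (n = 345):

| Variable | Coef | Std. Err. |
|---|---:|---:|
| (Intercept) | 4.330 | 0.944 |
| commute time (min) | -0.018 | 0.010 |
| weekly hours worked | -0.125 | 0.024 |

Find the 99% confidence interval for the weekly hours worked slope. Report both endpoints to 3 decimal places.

(-0.187, -0.063)

Read off: b = -0.125, SE = 0.024 for weekly hours worked.
df = n − k − 1 = 345 − 2 − 1 = 342.
t* = t_{0.005, 342} = 2.590281.
Margin = t* × SE = 2.590281 × 0.024 = 0.06217.
CI: -0.125 ± 0.06217 → (-0.187, -0.063).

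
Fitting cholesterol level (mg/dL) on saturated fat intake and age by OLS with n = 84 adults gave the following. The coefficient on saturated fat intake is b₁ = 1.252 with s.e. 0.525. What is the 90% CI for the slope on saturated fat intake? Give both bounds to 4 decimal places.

df = n − k − 1 = 84 − 2 − 1 = 81.
t* = t_{0.05, 81} = 1.663884.
Margin = t* × SE = 1.663884 × 0.525 = 0.873539.
CI: 1.252 ± 0.873539 → (0.3785, 2.1255).
With 90% confidence, each one-unit increase in saturated fat intake is associated with a change of between 0.3785 and 2.1255 mg/dL in cholesterol level, holding the other predictors fixed.

(0.3785, 2.1255)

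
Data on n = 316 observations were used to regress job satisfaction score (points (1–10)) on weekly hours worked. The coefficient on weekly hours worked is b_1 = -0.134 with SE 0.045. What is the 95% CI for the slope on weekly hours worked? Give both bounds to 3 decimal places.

df = n − 2 = 316 − 2 = 314.
t* = t_{0.025, 314} = 1.967548.
Margin = t* × SE = 1.967548 × 0.045 = 0.08854.
CI: -0.134 ± 0.08854 → (-0.223, -0.045).
With 95% confidence, each one-unit increase in weekly hours worked is associated with a change of between -0.223 and -0.045 points (1–10) in job satisfaction score.

(-0.223, -0.045)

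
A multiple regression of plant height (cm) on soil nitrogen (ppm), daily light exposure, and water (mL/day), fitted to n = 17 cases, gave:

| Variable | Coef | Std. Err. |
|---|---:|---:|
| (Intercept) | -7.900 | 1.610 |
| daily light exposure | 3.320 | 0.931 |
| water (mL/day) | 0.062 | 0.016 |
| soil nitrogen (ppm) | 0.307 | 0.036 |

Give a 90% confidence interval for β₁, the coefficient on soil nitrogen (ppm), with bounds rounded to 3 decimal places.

Read off: b = 0.307, SE = 0.036 for soil nitrogen (ppm).
df = n − k − 1 = 17 − 3 − 1 = 13.
t* = t_{0.05, 13} = 1.770933.
Margin = t* × SE = 1.770933 × 0.036 = 0.06375.
CI: 0.307 ± 0.06375 → (0.243, 0.371).

(0.243, 0.371)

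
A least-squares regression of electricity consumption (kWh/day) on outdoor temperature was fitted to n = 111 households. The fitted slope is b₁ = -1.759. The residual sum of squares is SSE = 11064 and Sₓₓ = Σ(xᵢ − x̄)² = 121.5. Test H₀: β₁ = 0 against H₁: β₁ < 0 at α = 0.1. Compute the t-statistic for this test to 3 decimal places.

MSE = SSE/(n − 2) = 11064/109 = 101.505.
SE(b₁) = √(MSE/Sₓₓ) = √(101.505/121.5) = 0.914018.
t = -1.759 / 0.914018 = -1.924.
df = n − 2 = 109.
One-sided p ≈ 0.0285, which is < 0.1, so reject H₀.
There is evidence that the true slope on outdoor temperature is negative.

t = -1.924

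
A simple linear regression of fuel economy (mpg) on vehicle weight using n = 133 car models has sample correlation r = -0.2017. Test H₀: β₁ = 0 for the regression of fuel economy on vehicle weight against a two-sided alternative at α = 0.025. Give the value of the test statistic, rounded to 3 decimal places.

t = r·√(n − 2)/√(1 − r²) = -0.2017·√131/√0.959317 = -2.357.
df = n − 2 = 131.
Two-sided p ≈ 0.0199, which is < 0.025, so reject H₀.
There is evidence of a linear association between vehicle weight and fuel economy.

t = -2.357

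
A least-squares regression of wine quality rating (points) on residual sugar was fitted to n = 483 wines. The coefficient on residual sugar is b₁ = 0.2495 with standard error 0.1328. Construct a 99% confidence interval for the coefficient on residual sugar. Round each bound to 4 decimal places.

(-0.0939, 0.5929)

df = n − 2 = 483 − 2 = 481.
t* = t_{0.005, 481} = 2.586089.
Margin = t* × SE = 2.586089 × 0.1328 = 0.343433.
CI: 0.2495 ± 0.343433 → (-0.0939, 0.5929).
With 99% confidence, each one-unit increase in residual sugar is associated with a change of between -0.0939 and 0.5929 points in wine quality rating.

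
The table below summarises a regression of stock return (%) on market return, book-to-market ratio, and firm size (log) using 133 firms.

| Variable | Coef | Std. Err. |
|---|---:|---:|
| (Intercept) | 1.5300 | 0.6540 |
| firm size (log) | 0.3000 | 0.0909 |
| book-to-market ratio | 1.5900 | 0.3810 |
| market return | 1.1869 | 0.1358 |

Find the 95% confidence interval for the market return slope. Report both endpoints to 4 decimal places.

(0.9182, 1.4556)

Read off: b = 1.1869, SE = 0.1358 for market return.
df = n − k − 1 = 133 − 3 − 1 = 129.
t* = t_{0.025, 129} = 1.978524.
Margin = t* × SE = 1.978524 × 0.1358 = 0.268684.
CI: 1.1869 ± 0.268684 → (0.9182, 1.4556).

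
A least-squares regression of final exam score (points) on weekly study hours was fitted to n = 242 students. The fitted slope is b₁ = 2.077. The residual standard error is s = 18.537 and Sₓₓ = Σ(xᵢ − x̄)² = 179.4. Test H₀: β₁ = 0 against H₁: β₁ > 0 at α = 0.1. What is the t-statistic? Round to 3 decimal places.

t = 1.501

SE(b₁) = s/√Sₓₓ = 18.537/√179.4 = 1.38397.
t = 2.077 / 1.38397 = 1.501.
df = n − 2 = 240.
One-sided p ≈ 0.0674, which is < 0.1, so reject H₀.
There is evidence that the true slope on weekly study hours is positive.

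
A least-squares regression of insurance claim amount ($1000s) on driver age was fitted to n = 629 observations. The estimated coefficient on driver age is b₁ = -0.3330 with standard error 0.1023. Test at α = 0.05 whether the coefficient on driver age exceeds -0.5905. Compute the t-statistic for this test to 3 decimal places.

H₀: β₁ = -0.5905 vs H₁: β₁ > -0.5905.
t = (b₁ − β₁⁰)/SE = (-0.3330 − (-0.5905)) / 0.1023 = 2.517.
df = n − 2 = 629 − 2 = 627.
One-sided p ≈ 0.0060, which is < 0.05, so reject H₀.
There is evidence that the true slope on driver age exceeds -0.5905 $1000s per unit.

t = 2.517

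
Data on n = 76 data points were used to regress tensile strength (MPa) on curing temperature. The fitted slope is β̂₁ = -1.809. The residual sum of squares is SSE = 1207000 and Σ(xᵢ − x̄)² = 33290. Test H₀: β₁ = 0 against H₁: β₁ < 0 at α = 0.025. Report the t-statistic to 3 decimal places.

t = -2.584

MSE = SSE/(n − 2) = 1207000/74 = 16310.8.
SE(β̂₁) = √(MSE/Sₓₓ) = √(16310.8/33290) = 0.699972.
t = -1.809 / 0.699972 = -2.584.
df = n − 2 = 74.
One-sided p ≈ 0.0059, which is < 0.025, so reject H₀.
There is evidence that the true slope on curing temperature is negative.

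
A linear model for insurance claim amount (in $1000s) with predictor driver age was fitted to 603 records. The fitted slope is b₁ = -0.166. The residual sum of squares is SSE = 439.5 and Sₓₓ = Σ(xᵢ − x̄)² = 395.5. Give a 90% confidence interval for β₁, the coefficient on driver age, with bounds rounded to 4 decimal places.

(-0.2368, -0.0952)

MSE = SSE/(n − 2) = 439.5/601 = 0.731281.
SE(b₁) = √(MSE/Sₓₓ) = √(0.731281/395.5) = 0.043.
df = n − 2 = 601.
t* = t_{0.05, 601} = 1.647393.
Margin = t* × SE = 1.647393 × 0.043 = 0.070838.
CI: -0.166 ± 0.070838 → (-0.2368, -0.0952).
With 90% confidence, each one-unit increase in driver age is associated with a change of between -0.2368 and -0.0952 $1000s in insurance claim amount.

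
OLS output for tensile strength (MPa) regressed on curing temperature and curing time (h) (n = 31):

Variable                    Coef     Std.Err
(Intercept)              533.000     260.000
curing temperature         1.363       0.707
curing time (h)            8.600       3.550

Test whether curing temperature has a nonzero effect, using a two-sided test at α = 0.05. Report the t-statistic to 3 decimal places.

t = 1.928

Read off: b = 1.363, SE = 0.707 for curing temperature.
H₀: β₁ = 0 vs H₁: β₁ ≠ 0.
t = 1.363 / 0.707 = 1.928.
df = n − k − 1 = 31 − 2 − 1 = 28.
Two-sided p ≈ 0.0641, which is ≥ 0.05, so fail to reject H₀.
The data do not give significant evidence of an association between curing temperature and tensile strength, after adjusting for the other predictors.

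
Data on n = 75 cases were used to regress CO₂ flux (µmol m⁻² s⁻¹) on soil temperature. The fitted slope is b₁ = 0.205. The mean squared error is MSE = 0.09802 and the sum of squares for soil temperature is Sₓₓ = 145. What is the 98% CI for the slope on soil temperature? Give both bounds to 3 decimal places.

(0.143, 0.267)

SE(b₁) = √(MSE/Sₓₓ) = √(0.09802/145) = 0.026.
df = n − 2 = 73.
t* = t_{0.01, 73} = 2.378522.
Margin = t* × SE = 2.378522 × 0.026 = 0.06184.
CI: 0.205 ± 0.06184 → (0.143, 0.267).
With 98% confidence, each one-unit increase in soil temperature is associated with a change of between 0.143 and 0.267 µmol m⁻² s⁻¹ in CO₂ flux.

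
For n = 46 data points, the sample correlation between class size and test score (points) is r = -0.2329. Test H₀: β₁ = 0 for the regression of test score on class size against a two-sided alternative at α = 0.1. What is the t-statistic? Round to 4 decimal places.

t = r·√(n − 2)/√(1 − r²) = -0.2329·√44/√0.945758 = -1.5886.
df = n − 2 = 44.
Two-sided p ≈ 0.1193, which is ≥ 0.1, so fail to reject H₀.
The data do not give significant evidence of a linear association between class size and test score.

t = -1.5886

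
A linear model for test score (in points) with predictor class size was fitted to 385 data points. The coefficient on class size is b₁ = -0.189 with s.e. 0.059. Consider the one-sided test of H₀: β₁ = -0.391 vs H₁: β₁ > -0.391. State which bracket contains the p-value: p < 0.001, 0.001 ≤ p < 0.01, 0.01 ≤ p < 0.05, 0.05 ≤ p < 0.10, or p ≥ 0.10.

p < 0.001

t = (-0.189 − (-0.391)) / 0.059 = 3.424.
df = n − 2 = 385 − 2 = 383.
One-sided p = P(T_{383} > t) ≈ 0.0003.
So p < 0.001.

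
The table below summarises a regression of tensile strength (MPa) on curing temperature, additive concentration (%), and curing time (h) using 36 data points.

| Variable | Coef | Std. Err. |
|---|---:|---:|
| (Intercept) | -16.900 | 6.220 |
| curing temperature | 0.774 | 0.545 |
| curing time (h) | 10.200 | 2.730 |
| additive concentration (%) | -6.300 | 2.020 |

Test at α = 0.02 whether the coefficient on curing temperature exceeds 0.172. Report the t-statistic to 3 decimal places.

Read off: b = 0.774, SE = 0.545 for curing temperature.
H₀: β₁ = 0.172 vs H₁: β₁ > 0.172.
t = (0.774 − 0.172) / 0.545 = 1.105.
df = n − k − 1 = 36 − 3 − 1 = 32.
One-sided p ≈ 0.1388, which is ≥ 0.02, so fail to reject H₀.
The data do not give significant evidence that the true slope on curing temperature exceeds 0.172 MPa per unit, holding the other predictors fixed.

t = 1.105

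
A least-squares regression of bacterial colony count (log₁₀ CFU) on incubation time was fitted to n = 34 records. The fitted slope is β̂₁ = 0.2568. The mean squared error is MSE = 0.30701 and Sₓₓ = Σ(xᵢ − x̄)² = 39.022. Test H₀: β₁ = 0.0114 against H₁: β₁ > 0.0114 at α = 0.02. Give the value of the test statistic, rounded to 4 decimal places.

t = 2.7666

SE(β̂₁) = √(MSE/Sₓₓ) = √(0.30701/39.022) = 0.0886996.
t = (0.2568 − 0.0114) / 0.0886996 = 2.7666.
df = n − 2 = 32.
One-sided p ≈ 0.0047, which is < 0.02, so reject H₀.
There is evidence that the true slope on incubation time exceeds 0.0114 log₁₀ CFU per unit.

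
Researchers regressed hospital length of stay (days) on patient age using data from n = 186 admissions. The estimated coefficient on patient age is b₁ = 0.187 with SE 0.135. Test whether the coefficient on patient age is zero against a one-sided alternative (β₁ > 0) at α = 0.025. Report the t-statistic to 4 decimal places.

t = 1.3852

H₀: β₁ = 0 vs H₁: β₁ > 0.
t = (b₁ − β₁⁰)/SE = 0.187 / 0.135 = 1.3852.
df = n − 2 = 186 − 2 = 184.
One-sided p ≈ 0.0838, which is ≥ 0.025, so fail to reject H₀.
The data do not give significant evidence that the true slope on patient age is positive.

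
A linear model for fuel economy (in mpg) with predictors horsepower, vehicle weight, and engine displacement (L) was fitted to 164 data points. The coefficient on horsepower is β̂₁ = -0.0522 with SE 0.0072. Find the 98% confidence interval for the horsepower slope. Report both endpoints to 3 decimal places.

df = n − k − 1 = 164 − 3 − 1 = 160.
t* = t_{0.01, 160} = 2.34988.
Margin = t* × SE = 2.34988 × 0.0072 = 0.01692.
CI: -0.0522 ± 0.01692 → (-0.069, -0.035).
With 98% confidence, each one-unit increase in horsepower is associated with a change of between -0.069 and -0.035 mpg in fuel economy, holding the other predictors fixed.

(-0.069, -0.035)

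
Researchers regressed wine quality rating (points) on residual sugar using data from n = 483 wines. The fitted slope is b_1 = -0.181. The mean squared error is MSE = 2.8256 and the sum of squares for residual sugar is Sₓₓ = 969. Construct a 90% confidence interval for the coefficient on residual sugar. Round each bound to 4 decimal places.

SE(b_1) = √(MSE/Sₓₓ) = √(2.8256/969) = 0.054.
df = n − 2 = 481.
t* = t_{0.05, 481} = 1.648028.
Margin = t* × SE = 1.648028 × 0.054 = 0.088993.
CI: -0.181 ± 0.088993 → (-0.2700, -0.0920).
With 90% confidence, each one-unit increase in residual sugar is associated with a change of between -0.2700 and -0.0920 points in wine quality rating.

(-0.2700, -0.0920)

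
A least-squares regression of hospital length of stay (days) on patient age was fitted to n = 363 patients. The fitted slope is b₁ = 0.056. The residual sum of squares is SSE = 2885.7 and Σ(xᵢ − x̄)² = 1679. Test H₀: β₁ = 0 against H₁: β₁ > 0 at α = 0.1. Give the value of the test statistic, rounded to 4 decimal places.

t = 0.8116

MSE = SSE/(n − 2) = 2885.7/361 = 7.99363.
SE(b₁) = √(MSE/Sₓₓ) = √(7.99363/1679) = 0.0689996.
t = 0.056 / 0.0689996 = 0.8116.
df = n − 2 = 361.
One-sided p ≈ 0.2088, which is ≥ 0.1, so fail to reject H₀.
The data do not give significant evidence that the true slope on patient age is positive.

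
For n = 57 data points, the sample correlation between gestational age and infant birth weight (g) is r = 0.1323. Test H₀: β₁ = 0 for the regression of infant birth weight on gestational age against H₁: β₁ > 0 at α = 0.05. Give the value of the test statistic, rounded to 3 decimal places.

t = r·√(n − 2)/√(1 − r²) = 0.1323·√55/√0.982497 = 0.990.
df = n − 2 = 55.
One-sided p ≈ 0.1633, which is ≥ 0.05, so fail to reject H₀.
The data do not give significant evidence of a linear association between gestational age and infant birth weight.

t = 0.990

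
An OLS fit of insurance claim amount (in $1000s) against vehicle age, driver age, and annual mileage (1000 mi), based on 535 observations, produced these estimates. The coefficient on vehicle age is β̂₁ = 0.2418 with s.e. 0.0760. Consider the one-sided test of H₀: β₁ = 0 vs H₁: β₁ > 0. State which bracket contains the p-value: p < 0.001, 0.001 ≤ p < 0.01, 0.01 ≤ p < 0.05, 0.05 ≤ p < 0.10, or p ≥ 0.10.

t = 0.2418 / 0.0760 = 3.182.
df = n − k − 1 = 535 − 3 − 1 = 531.
One-sided p = P(T_{531} > t) ≈ 0.0008.
So p < 0.001.

p < 0.001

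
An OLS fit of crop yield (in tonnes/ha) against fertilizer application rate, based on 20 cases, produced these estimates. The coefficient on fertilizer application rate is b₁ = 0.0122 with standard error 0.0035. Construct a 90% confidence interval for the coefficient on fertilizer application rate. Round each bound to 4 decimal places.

(0.0061, 0.0183)

df = n − 2 = 20 − 2 = 18.
t* = t_{0.05, 18} = 1.734064.
Margin = t* × SE = 1.734064 × 0.0035 = 0.006069.
CI: 0.0122 ± 0.006069 → (0.0061, 0.0183).
With 90% confidence, each one-unit increase in fertilizer application rate is associated with a change of between 0.0061 and 0.0183 tonnes/ha in crop yield.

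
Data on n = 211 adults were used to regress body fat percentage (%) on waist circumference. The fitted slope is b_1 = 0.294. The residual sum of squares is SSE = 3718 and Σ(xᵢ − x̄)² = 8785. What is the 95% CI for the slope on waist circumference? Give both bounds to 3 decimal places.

MSE = SSE/(n − 2) = 3718/209 = 17.7895.
SE(b_1) = √(MSE/Sₓₓ) = √(17.7895/8785) = 0.0449998.
df = n − 2 = 209.
t* = t_{0.025, 209} = 1.971379.
Margin = t* × SE = 1.971379 × 0.0449998 = 0.08871.
CI: 0.294 ± 0.08871 → (0.205, 0.383).
With 95% confidence, each one-unit increase in waist circumference is associated with a change of between 0.205 and 0.383 % in body fat percentage.

(0.205, 0.383)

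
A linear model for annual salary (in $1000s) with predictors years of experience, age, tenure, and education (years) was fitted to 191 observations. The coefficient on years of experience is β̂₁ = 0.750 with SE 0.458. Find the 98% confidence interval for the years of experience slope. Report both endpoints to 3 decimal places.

df = n − k − 1 = 191 − 4 − 1 = 186.
t* = t_{0.01, 186} = 2.346563.
Margin = t* × SE = 2.346563 × 0.458 = 1.07473.
CI: 0.750 ± 1.07473 → (-0.325, 1.825).
With 98% confidence, each one-unit increase in years of experience is associated with a change of between -0.325 and 1.825 $1000s in annual salary, holding the other predictors fixed.

(-0.325, 1.825)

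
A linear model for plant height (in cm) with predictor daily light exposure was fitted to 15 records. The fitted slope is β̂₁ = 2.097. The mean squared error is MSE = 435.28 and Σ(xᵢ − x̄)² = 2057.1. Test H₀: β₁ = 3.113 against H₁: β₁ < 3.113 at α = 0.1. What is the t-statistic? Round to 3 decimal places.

t = -2.209

SE(β̂₁) = √(MSE/Sₓₓ) = √(435.28/2057.1) = 0.459999.
t = (2.097 − 3.113) / 0.459999 = -2.209.
df = n − 2 = 13.
One-sided p ≈ 0.0229, which is < 0.1, so reject H₀.
There is evidence that the true slope on daily light exposure is below 3.113 cm per unit.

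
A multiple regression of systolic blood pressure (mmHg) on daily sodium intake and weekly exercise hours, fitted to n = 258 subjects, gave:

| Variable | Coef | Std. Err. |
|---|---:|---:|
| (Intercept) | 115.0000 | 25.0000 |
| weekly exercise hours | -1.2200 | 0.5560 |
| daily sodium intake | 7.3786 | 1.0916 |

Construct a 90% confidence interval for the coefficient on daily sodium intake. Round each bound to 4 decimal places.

(5.5765, 9.1807)

Read off: b = 7.3786, SE = 1.0916 for daily sodium intake.
df = n − k − 1 = 258 − 2 − 1 = 255.
t* = t_{0.05, 255} = 1.650851.
Margin = t* × SE = 1.650851 × 1.0916 = 1.802069.
CI: 7.3786 ± 1.802069 → (5.5765, 9.1807).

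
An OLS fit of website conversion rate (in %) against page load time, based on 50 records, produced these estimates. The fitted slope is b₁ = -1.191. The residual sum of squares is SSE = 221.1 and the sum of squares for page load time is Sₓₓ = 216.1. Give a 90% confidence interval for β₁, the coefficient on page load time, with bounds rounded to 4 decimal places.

MSE = SSE/(n − 2) = 221.1/48 = 4.60625.
SE(b₁) = √(MSE/Sₓₓ) = √(4.60625/216.1) = 0.145998.
df = n − 2 = 48.
t* = t_{0.05, 48} = 1.677224.
Margin = t* × SE = 1.677224 × 0.145998 = 0.244871.
CI: -1.191 ± 0.244871 → (-1.4359, -0.9461).
With 90% confidence, each one-unit increase in page load time is associated with a change of between -1.4359 and -0.9461 % in website conversion rate.

(-1.4359, -0.9461)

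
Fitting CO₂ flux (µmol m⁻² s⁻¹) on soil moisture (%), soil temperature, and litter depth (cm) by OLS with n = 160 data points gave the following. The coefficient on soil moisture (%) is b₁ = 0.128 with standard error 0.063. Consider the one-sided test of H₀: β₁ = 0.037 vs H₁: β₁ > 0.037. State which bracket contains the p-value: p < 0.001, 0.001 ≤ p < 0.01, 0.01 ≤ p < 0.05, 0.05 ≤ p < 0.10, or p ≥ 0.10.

t = (0.128 − 0.037) / 0.063 = 1.444.
df = n − k − 1 = 160 − 3 − 1 = 156.
One-sided p = P(T_{156} > t) ≈ 0.0753.
So 0.05 ≤ p < 0.10.

0.05 ≤ p < 0.10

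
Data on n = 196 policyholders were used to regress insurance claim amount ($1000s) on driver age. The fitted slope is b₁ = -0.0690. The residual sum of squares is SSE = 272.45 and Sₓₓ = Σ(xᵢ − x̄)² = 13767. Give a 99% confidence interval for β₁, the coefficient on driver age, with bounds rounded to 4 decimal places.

(-0.0953, -0.0427)

MSE = SSE/(n − 2) = 272.45/194 = 1.40438.
SE(b₁) = √(MSE/Sₓₓ) = √(1.40438/13767) = 0.0101.
df = n − 2 = 194.
t* = t_{0.005, 194} = 2.601409.
Margin = t* × SE = 2.601409 × 0.0101 = 0.026274.
CI: -0.0690 ± 0.026274 → (-0.0953, -0.0427).
With 99% confidence, each one-unit increase in driver age is associated with a change of between -0.0953 and -0.0427 $1000s in insurance claim amount.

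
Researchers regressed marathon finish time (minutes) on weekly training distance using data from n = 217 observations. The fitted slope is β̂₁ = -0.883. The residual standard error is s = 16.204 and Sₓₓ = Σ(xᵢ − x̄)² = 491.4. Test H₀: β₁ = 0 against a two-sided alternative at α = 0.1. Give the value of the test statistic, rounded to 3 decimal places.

SE(β̂₁) = s/√Sₓₓ = 16.204/√491.4 = 0.730979.
t = -0.883 / 0.730979 = -1.208.
df = n − 2 = 215.
Two-sided p ≈ 0.2284, which is ≥ 0.1, so fail to reject H₀.
The data do not give significant evidence of an association between weekly training distance and marathon finish time.

t = -1.208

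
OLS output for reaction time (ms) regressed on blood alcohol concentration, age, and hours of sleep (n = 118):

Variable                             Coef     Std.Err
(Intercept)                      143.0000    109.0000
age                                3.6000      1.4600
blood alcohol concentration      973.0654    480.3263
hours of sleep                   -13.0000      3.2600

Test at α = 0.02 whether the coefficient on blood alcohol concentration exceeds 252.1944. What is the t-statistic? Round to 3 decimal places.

Read off: b = 973.0654, SE = 480.3263 for blood alcohol concentration.
H₀: β₁ = 252.1944 vs H₁: β₁ > 252.1944.
t = (973.0654 − 252.1944) / 480.3263 = 1.501.
df = n − k − 1 = 118 − 3 − 1 = 114.
One-sided p ≈ 0.0681, which is ≥ 0.02, so fail to reject H₀.
The data do not give significant evidence that the true slope on blood alcohol concentration exceeds 252.1944 ms per unit, holding the other predictors fixed.

t = 1.501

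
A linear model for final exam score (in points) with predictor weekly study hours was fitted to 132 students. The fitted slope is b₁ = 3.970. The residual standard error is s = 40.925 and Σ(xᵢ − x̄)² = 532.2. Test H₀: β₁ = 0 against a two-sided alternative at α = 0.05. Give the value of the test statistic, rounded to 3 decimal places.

SE(b₁) = s/√Sₓₓ = 40.925/√532.2 = 1.77399.
t = 3.970 / 1.77399 = 2.238.
df = n − 2 = 130.
Two-sided p ≈ 0.0269, which is < 0.05, so reject H₀.
There is evidence that weekly study hours is associated with final exam score.

t = 2.238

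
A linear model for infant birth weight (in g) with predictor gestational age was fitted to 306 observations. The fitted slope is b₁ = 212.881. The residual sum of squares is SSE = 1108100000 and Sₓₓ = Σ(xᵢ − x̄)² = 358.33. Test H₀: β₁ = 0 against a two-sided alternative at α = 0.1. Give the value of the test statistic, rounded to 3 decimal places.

MSE = SSE/(n − 2) = 1108100000/304 = 3.64507e+06.
SE(b₁) = √(MSE/Sₓₓ) = √(3.64507e+06/358.33) = 100.858.
t = 212.881 / 100.858 = 2.111.
df = n − 2 = 304.
Two-sided p ≈ 0.0356, which is < 0.1, so reject H₀.
There is evidence that gestational age is associated with infant birth weight.

t = 2.111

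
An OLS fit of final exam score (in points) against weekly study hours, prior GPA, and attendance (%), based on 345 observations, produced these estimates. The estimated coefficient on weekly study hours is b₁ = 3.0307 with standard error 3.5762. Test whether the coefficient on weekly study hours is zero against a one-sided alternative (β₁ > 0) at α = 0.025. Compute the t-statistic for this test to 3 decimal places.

H₀: β₁ = 0 vs H₁: β₁ > 0.
t = (b₁ − β₁⁰)/SE = 3.0307 / 3.5762 = 0.847.
df = n − k − 1 = 345 − 3 − 1 = 341.
One-sided p ≈ 0.1987, which is ≥ 0.025, so fail to reject H₀.
The data do not give significant evidence that the true slope on weekly study hours is positive, holding the other predictors fixed.

t = 0.847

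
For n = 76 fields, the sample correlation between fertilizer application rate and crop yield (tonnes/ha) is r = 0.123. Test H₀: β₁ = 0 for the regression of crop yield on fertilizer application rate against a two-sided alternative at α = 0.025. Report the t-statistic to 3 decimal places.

t = 1.066

t = r·√(n − 2)/√(1 − r²) = 0.123·√74/√0.984871 = 1.066.
df = n − 2 = 74.
Two-sided p ≈ 0.2898, which is ≥ 0.025, so fail to reject H₀.
The data do not give significant evidence of a linear association between fertilizer application rate and crop yield.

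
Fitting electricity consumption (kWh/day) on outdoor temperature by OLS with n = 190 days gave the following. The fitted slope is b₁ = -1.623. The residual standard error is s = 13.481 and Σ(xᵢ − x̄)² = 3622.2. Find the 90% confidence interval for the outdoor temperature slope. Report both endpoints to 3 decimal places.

SE(b₁) = s/√Sₓₓ = 13.481/√3622.2 = 0.223994.
df = n − 2 = 188.
t* = t_{0.05, 188} = 1.652999.
Margin = t* × SE = 1.652999 × 0.223994 = 0.37026.
CI: -1.623 ± 0.37026 → (-1.993, -1.253).
With 90% confidence, each one-unit increase in outdoor temperature is associated with a change of between -1.993 and -1.253 kWh/day in electricity consumption.

(-1.993, -1.253)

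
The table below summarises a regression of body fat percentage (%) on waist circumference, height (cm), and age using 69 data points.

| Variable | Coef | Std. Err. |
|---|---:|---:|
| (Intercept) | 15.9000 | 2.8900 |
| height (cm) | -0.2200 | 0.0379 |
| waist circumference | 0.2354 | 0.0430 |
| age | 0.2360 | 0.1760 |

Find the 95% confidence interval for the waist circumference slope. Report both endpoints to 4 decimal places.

Read off: b = 0.2354, SE = 0.0430 for waist circumference.
df = n − k − 1 = 69 − 3 − 1 = 65.
t* = t_{0.025, 65} = 1.997138.
Margin = t* × SE = 1.997138 × 0.0430 = 0.085877.
CI: 0.2354 ± 0.085877 → (0.1495, 0.3213).

(0.1495, 0.3213)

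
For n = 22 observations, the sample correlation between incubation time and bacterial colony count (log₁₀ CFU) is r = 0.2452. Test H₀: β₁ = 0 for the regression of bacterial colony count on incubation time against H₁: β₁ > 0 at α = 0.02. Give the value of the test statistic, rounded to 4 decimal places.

t = 1.1311

t = r·√(n − 2)/√(1 − r²) = 0.2452·√20/√0.939877 = 1.1311.
df = n − 2 = 20.
One-sided p ≈ 0.1357, which is ≥ 0.02, so fail to reject H₀.
The data do not give significant evidence of a linear association between incubation time and bacterial colony count.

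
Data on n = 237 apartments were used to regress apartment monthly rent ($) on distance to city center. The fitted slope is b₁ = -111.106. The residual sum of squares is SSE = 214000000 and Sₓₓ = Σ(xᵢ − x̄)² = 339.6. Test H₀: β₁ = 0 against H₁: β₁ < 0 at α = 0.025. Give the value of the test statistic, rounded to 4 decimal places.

MSE = SSE/(n − 2) = 214000000/235 = 910638.
SE(b₁) = √(MSE/Sₓₓ) = √(910638/339.6) = 51.7832.
t = -111.106 / 51.7832 = -2.1456.
df = n − 2 = 235.
One-sided p ≈ 0.0165, which is < 0.025, so reject H₀.
There is evidence that the true slope on distance to city center is negative.

t = -2.1456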